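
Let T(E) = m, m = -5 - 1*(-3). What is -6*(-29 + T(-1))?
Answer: 186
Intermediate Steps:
m = -2 (m = -5 + 3 = -2)
T(E) = -2
-6*(-29 + T(-1)) = -6*(-29 - 2) = -6*(-31) = 186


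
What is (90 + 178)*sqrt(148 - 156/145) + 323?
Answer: 323 + 536*sqrt(772270)/145 ≈ 3571.5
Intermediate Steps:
(90 + 178)*sqrt(148 - 156/145) + 323 = 268*sqrt(148 - 156*1/145) + 323 = 268*sqrt(148 - 156/145) + 323 = 268*sqrt(21304/145) + 323 = 268*(2*sqrt(772270)/145) + 323 = 536*sqrt(772270)/145 + 323 = 323 + 536*sqrt(772270)/145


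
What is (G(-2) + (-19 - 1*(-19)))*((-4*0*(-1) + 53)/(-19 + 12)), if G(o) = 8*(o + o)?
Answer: 1696/7 ≈ 242.29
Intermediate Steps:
G(o) = 16*o (G(o) = 8*(2*o) = 16*o)
(G(-2) + (-19 - 1*(-19)))*((-4*0*(-1) + 53)/(-19 + 12)) = (16*(-2) + (-19 - 1*(-19)))*((-4*0*(-1) + 53)/(-19 + 12)) = (-32 + (-19 + 19))*((0*(-1) + 53)/(-7)) = (-32 + 0)*((0 + 53)*(-⅐)) = -1696*(-1)/7 = -32*(-53/7) = 1696/7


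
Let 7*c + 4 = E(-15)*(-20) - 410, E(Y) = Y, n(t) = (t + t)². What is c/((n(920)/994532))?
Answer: -2024583/423200 ≈ -4.7840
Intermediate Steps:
n(t) = 4*t² (n(t) = (2*t)² = 4*t²)
c = -114/7 (c = -4/7 + (-15*(-20) - 410)/7 = -4/7 + (300 - 410)/7 = -4/7 + (⅐)*(-110) = -4/7 - 110/7 = -114/7 ≈ -16.286)
c/((n(920)/994532)) = -114/(7*((4*920²)/994532)) = -114/(7*((4*846400)*(1/994532))) = -114/(7*(3385600*(1/994532))) = -114/(7*846400/248633) = -114/7*248633/846400 = -2024583/423200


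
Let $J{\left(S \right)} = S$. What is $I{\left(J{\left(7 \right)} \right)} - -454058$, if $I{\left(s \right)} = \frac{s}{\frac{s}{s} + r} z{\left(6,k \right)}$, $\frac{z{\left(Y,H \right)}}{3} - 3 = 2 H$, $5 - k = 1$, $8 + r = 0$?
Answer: $454025$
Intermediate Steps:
$r = -8$ ($r = -8 + 0 = -8$)
$k = 4$ ($k = 5 - 1 = 4$)
$z{\left(Y,H \right)} = 9 + 6 H$ ($z{\left(Y,H \right)} = 9 + 3 \cdot 2 H = 9 + 6 H$)
$I{\left(s \right)} = - \frac{33 s}{7}$ ($I{\left(s \right)} = \frac{s}{\frac{s}{s} - 8} \left(9 + 6 \cdot 4\right) = \frac{s}{1 - 8} \left(9 + 24\right) = \frac{s}{-7} \cdot 33 = s \left(- \frac{1}{7}\right) 33 = - \frac{s}{7} \cdot 33 = - \frac{33 s}{7}$)
$I{\left(J{\left(7 \right)} \right)} - -454058 = \left(- \frac{33}{7}\right) 7 - -454058 = -33 + 454058 = 454025$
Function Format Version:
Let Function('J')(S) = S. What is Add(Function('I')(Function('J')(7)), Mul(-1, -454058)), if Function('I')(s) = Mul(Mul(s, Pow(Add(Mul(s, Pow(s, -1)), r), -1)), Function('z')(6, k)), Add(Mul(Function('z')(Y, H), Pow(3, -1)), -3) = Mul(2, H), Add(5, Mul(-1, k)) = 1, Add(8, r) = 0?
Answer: 454025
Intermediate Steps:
r = -8 (r = Add(-8, 0) = -8)
k = 4 (k = Add(5, Mul(-1, 1)) = Add(5, -1) = 4)
Function('z')(Y, H) = Add(9, Mul(6, H)) (Function('z')(Y, H) = Add(9, Mul(3, Mul(2, H))) = Add(9, Mul(6, H)))
Function('I')(s) = Mul(Rational(-33, 7), s) (Function('I')(s) = Mul(Mul(s, Pow(Add(Mul(s, Pow(s, -1)), -8), -1)), Add(9, Mul(6, 4))) = Mul(Mul(s, Pow(Add(1, -8), -1)), Add(9, 24)) = Mul(Mul(s, Pow(-7, -1)), 33) = Mul(Mul(s, Rational(-1, 7)), 33) = Mul(Mul(Rational(-1, 7), s), 33) = Mul(Rational(-33, 7), s))
Add(Function('I')(Function('J')(7)), Mul(-1, -454058)) = Add(Mul(Rational(-33, 7), 7), Mul(-1, -454058)) = Add(-33, 454058) = 454025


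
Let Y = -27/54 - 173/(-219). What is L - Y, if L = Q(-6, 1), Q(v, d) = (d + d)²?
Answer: 1625/438 ≈ 3.7100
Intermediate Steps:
Q(v, d) = 4*d² (Q(v, d) = (2*d)² = 4*d²)
L = 4 (L = 4*1² = 4*1 = 4)
Y = 127/438 (Y = -27*1/54 - 173*(-1/219) = -½ + 173/219 = 127/438 ≈ 0.28995)
L - Y = 4 - 1*127/438 = 4 - 127/438 = 1625/438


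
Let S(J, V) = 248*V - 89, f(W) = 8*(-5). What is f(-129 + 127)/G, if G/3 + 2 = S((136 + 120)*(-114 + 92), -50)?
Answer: 40/37473 ≈ 0.0010674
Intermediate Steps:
f(W) = -40
S(J, V) = -89 + 248*V
G = -37473 (G = -6 + 3*(-89 + 248*(-50)) = -6 + 3*(-89 - 12400) = -6 + 3*(-12489) = -6 - 37467 = -37473)
f(-129 + 127)/G = -40/(-37473) = -40*(-1/37473) = 40/37473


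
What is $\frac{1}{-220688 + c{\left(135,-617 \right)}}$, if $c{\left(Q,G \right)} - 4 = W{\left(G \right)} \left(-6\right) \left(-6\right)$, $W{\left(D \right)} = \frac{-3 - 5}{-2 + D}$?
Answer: $- \frac{619}{136603108} \approx -4.5314 \cdot 10^{-6}$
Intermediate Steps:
$W{\left(D \right)} = - \frac{8}{-2 + D}$
$c{\left(Q,G \right)} = 4 - \frac{288}{-2 + G}$ ($c{\left(Q,G \right)} = 4 + - \frac{8}{-2 + G} \left(-6\right) \left(-6\right) = 4 + \frac{48}{-2 + G} \left(-6\right) = 4 - \frac{288}{-2 + G}$)
$\frac{1}{-220688 + c{\left(135,-617 \right)}} = \frac{1}{-220688 + \frac{4 \left(-74 - 617\right)}{-2 - 617}} = \frac{1}{-220688 + 4 \frac{1}{-619} \left(-691\right)} = \frac{1}{-220688 + 4 \left(- \frac{1}{619}\right) \left(-691\right)} = \frac{1}{-220688 + \frac{2764}{619}} = \frac{1}{- \frac{136603108}{619}} = - \frac{619}{136603108}$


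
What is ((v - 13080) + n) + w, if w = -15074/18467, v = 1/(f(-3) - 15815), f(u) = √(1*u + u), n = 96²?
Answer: -57032088296979/14756739629 - I*√6/250114231 ≈ -3864.8 - 9.7935e-9*I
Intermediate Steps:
n = 9216
f(u) = √2*√u (f(u) = √(u + u) = √(2*u) = √2*√u)
v = 1/(-15815 + I*√6) (v = 1/(√2*√(-3) - 15815) = 1/(√2*(I*√3) - 15815) = 1/(I*√6 - 15815) = 1/(-15815 + I*√6) ≈ -6.3231e-5 - 9.8e-9*I)
w = -15074/18467 (w = -15074*1/18467 = -15074/18467 ≈ -0.81627)
((v - 13080) + n) + w = (((-15815/250114231 - I*√6/250114231) - 13080) + 9216) - 15074/18467 = ((-3271494157295/250114231 - I*√6/250114231) + 9216) - 15074/18467 = (-966441404399/250114231 - I*√6/250114231) - 15074/18467 = -57032088296979/14756739629 - I*√6/250114231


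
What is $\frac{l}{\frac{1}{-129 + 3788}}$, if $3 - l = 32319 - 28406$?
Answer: $-14306690$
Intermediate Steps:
$l = -3910$ ($l = 3 - \left(32319 - 28406\right) = 3 - 3913 = -3910$)
$\frac{l}{\frac{1}{-129 + 3788}} = - \frac{3910}{\frac{1}{-129 + 3788}} = - \frac{3910}{\frac{1}{3659}} = - 3910 \frac{1}{\frac{1}{3659}} = \left(-3910\right) 3659 = -14306690$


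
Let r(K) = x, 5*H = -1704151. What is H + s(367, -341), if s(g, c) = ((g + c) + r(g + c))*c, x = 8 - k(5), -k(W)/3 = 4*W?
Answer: -1864421/5 ≈ -3.7288e+5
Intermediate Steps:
H = -1704151/5 (H = (1/5)*(-1704151) = -1704151/5 ≈ -3.4083e+5)
k(W) = -12*W
x = 68 (x = 8 - (-12)*5 = 8 - 1*(-60) = 8 + 60 = 68)
r(K) = 68
s(g, c) = c*(68 + c + g) (s(g, c) = ((g + c) + 68)*c = ((c + g) + 68)*c = (68 + c + g)*c = c*(68 + c + g))
H + s(367, -341) = -1704151/5 - 341*(68 - 341 + 367) = -1704151/5 - 341*94 = -1704151/5 - 32054 = -1864421/5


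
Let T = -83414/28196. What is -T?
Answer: 41707/14098 ≈ 2.9584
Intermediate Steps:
T = -41707/14098 (T = -83414*1/28196 = -41707/14098 ≈ -2.9584)
-T = -1*(-41707/14098) = 41707/14098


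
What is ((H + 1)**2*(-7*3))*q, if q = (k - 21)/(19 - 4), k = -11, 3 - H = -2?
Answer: 8064/5 ≈ 1612.8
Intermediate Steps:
H = 5 (H = 3 - 1*(-2) = 3 + 2 = 5)
q = -32/15 (q = (-11 - 21)/(19 - 4) = -32/15 ≈ -2.1333)
((H + 1)**2*(-7*3))*q = ((5 + 1)**2*(-7*3))*(-32/15) = (6**2*(-21))*(-32/15) = (36*(-21))*(-32/15) = -756*(-32/15) = 8064/5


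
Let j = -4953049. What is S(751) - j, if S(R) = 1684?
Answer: 4954733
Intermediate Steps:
S(751) - j = 1684 - 1*(-4953049) = 1684 + 4953049 = 4954733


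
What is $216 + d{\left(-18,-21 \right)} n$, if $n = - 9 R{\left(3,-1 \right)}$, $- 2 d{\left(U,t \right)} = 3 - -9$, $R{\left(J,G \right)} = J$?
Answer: $378$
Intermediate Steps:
$d{\left(U,t \right)} = -6$ ($d{\left(U,t \right)} = - \frac{3 - -9}{2} = - \frac{3 + 9}{2} = \left(- \frac{1}{2}\right) 12 = -6$)
$n = -27$ ($n = \left(-9\right) 3 = -27$)
$216 + d{\left(-18,-21 \right)} n = 216 - -162 = 216 + 162 = 378$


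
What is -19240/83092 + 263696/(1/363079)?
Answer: 1988858536702822/20773 ≈ 9.5742e+10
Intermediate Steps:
-19240/83092 + 263696/(1/363079) = -19240*1/83092 + 263696/(1/363079) = -4810/20773 + 263696*363079 = -4810/20773 + 95742479984 = 1988858536702822/20773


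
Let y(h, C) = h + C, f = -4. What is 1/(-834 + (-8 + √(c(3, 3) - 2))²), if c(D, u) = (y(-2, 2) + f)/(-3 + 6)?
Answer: 3*I/(16*(√30 - 145*I)) ≈ -0.0012913 + 4.8776e-5*I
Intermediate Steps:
y(h, C) = C + h
c(D, u) = -4/3 (c(D, u) = ((2 - 2) - 4)/(-3 + 6) = (0 - 4)/3 = -4*⅓ = -4/3)
1/(-834 + (-8 + √(c(3, 3) - 2))²) = 1/(-834 + (-8 + √(-4/3 - 2))²) = 1/(-834 + (-8 + √(-10/3))²) = 1/(-834 + (-8 + I*√30/3)²)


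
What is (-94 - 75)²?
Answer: 28561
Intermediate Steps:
(-94 - 75)² = (-169)² = 28561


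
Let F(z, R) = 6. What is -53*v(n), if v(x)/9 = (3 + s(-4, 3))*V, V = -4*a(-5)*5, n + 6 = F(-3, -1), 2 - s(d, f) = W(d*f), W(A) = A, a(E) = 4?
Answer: 648720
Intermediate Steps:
s(d, f) = 2 - d*f
n = 0 (n = -6 + 6 = 0)
V = -80 (V = -4*4*5 = -16*5 = -80)
v(x) = -12240 (v(x) = 9*((3 + (2 - 1*(-4)*3))*(-80)) = 9*((3 + (2 + 12))*(-80)) = 9*((3 + 14)*(-80)) = 9*(17*(-80)) = 9*(-1360) = -12240)
-53*v(n) = -53*(-12240) = 648720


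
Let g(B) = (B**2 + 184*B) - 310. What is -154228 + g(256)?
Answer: -41898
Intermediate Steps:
g(B) = -310 + B**2 + 184*B
-154228 + g(256) = -154228 + (-310 + 256**2 + 184*256) = -154228 + (-310 + 65536 + 47104) = -154228 + 112330 = -41898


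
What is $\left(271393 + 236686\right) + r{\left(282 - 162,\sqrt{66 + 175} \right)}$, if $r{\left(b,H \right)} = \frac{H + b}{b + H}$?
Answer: $508080$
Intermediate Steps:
$r{\left(b,H \right)} = 1$ ($r{\left(b,H \right)} = \frac{H + b}{H + b} = 1$)
$\left(271393 + 236686\right) + r{\left(282 - 162,\sqrt{66 + 175} \right)} = \left(271393 + 236686\right) + 1 = 508079 + 1 = 508080$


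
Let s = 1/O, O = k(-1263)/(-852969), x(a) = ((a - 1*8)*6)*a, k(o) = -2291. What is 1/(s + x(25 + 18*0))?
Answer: 2291/6695019 ≈ 0.00034219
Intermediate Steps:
x(a) = a*(-48 + 6*a) (x(a) = ((a - 8)*6)*a = ((-8 + a)*6)*a = (-48 + 6*a)*a = a*(-48 + 6*a))
O = 2291/852969 (O = -2291/(-852969) = -2291*(-1/852969) = 2291/852969 ≈ 0.0026859)
s = 852969/2291 (s = 1/(2291/852969) = 852969/2291 ≈ 372.31)
1/(s + x(25 + 18*0)) = 1/(852969/2291 + 6*(25 + 18*0)*(-8 + (25 + 18*0))) = 1/(852969/2291 + 6*(25 + 0)*(-8 + (25 + 0))) = 1/(852969/2291 + 6*25*(-8 + 25)) = 1/(852969/2291 + 6*25*17) = 1/(852969/2291 + 2550) = 1/(6695019/2291) = 2291/6695019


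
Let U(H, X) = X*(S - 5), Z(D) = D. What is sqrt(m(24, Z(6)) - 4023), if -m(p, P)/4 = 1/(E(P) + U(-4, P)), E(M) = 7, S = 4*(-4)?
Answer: I*sqrt(56969227)/119 ≈ 63.427*I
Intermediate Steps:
S = -16
U(H, X) = -21*X (U(H, X) = X*(-16 - 5) = X*(-21) = -21*X)
m(p, P) = -4/(7 - 21*P)
sqrt(m(24, Z(6)) - 4023) = sqrt(4/(7*(-1 + 3*6)) - 4023) = sqrt(4/(7*(-1 + 18)) - 4023) = sqrt((4/7)/17 - 4023) = sqrt((4/7)*(1/17) - 4023) = sqrt(4/119 - 4023) = sqrt(-478733/119) = I*sqrt(56969227)/119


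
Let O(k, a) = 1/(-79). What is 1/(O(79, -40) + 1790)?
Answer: 79/141409 ≈ 0.00055866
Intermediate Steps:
O(k, a) = -1/79
1/(O(79, -40) + 1790) = 1/(-1/79 + 1790) = 1/(141409/79) = 79/141409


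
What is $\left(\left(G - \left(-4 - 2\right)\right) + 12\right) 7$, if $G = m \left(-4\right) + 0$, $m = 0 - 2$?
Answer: $182$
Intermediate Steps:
$m = -2$ ($m = 0 - 2 = -2$)
$G = 8$ ($G = \left(-2\right) \left(-4\right) + 0 = 8 + 0 = 8$)
$\left(\left(G - \left(-4 - 2\right)\right) + 12\right) 7 = \left(\left(8 - \left(-4 - 2\right)\right) + 12\right) 7 = \left(\left(8 - -6\right) + 12\right) 7 = \left(\left(8 + 6\right) + 12\right) 7 = \left(14 + 12\right) 7 = 26 \cdot 7 = 182$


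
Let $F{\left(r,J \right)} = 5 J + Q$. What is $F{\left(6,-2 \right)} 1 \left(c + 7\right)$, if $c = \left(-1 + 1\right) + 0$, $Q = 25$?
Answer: $105$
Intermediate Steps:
$c = 0$ ($c = 0 + 0 = 0$)
$F{\left(r,J \right)} = 25 + 5 J$ ($F{\left(r,J \right)} = 5 J + 25 = 25 + 5 J$)
$F{\left(6,-2 \right)} 1 \left(c + 7\right) = \left(25 + 5 \left(-2\right)\right) 1 \left(0 + 7\right) = \left(25 - 10\right) 1 \cdot 7 = 15 \cdot 7 = 105$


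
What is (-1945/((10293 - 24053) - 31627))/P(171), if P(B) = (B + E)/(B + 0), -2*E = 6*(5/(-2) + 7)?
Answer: 14782/317709 ≈ 0.046527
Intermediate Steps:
E = -27/2 (E = -3*(5/(-2) + 7) = -3*(5*(-½) + 7) = -3*(-5/2 + 7) = -3*9/2 = -½*27 = -27/2 ≈ -13.500)
P(B) = (-27/2 + B)/B (P(B) = (B - 27/2)/(B + 0) = (-27/2 + B)/B)
(-1945/((10293 - 24053) - 31627))/P(171) = (-1945/((10293 - 24053) - 31627))/(((-27/2 + 171)/171)) = (-1945/(-13760 - 31627))/(((1/171)*(315/2))) = (-1945/(-45387))/(35/38) = -1945*(-1/45387)*(38/35) = (1945/45387)*(38/35) = 14782/317709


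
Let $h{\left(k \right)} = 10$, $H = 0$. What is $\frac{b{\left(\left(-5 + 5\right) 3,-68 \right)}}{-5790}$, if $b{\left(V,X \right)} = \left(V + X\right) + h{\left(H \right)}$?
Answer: $\frac{29}{2895} \approx 0.010017$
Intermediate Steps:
$b{\left(V,X \right)} = 10 + V + X$ ($b{\left(V,X \right)} = \left(V + X\right) + 10 = 10 + V + X$)
$\frac{b{\left(\left(-5 + 5\right) 3,-68 \right)}}{-5790} = \frac{10 + \left(-5 + 5\right) 3 - 68}{-5790} = \left(10 + 0 \cdot 3 - 68\right) \left(- \frac{1}{5790}\right) = \left(10 + 0 - 68\right) \left(- \frac{1}{5790}\right) = \left(-58\right) \left(- \frac{1}{5790}\right) = \frac{29}{2895}$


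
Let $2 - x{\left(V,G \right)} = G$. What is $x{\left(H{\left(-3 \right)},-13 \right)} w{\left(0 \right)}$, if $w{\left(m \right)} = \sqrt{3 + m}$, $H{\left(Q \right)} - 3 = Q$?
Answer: $15 \sqrt{3} \approx 25.981$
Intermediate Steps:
$H{\left(Q \right)} = 3 + Q$
$x{\left(V,G \right)} = 2 - G$
$x{\left(H{\left(-3 \right)},-13 \right)} w{\left(0 \right)} = \left(2 - -13\right) \sqrt{3 + 0} = \left(2 + 13\right) \sqrt{3} = 15 \sqrt{3}$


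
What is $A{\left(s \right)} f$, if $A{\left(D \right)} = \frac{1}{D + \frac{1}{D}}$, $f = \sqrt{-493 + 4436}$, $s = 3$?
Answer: $\frac{3 \sqrt{3943}}{10} \approx 18.838$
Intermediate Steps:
$f = \sqrt{3943} \approx 62.793$
$A{\left(s \right)} f = \frac{3}{1 + 3^{2}} \sqrt{3943} = \frac{3}{1 + 9} \sqrt{3943} = \frac{3}{10} \sqrt{3943} = 3 \cdot \frac{1}{10} \sqrt{3943} = \frac{3 \sqrt{3943}}{10}$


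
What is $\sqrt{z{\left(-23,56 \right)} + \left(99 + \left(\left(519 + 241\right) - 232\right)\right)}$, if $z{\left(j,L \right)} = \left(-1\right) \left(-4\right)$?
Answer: $\sqrt{631} \approx 25.12$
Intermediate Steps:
$z{\left(j,L \right)} = 4$
$\sqrt{z{\left(-23,56 \right)} + \left(99 + \left(\left(519 + 241\right) - 232\right)\right)} = \sqrt{4 + \left(99 + \left(\left(519 + 241\right) - 232\right)\right)} = \sqrt{4 + \left(99 + \left(760 - 232\right)\right)} = \sqrt{4 + \left(99 + 528\right)} = \sqrt{4 + 627} = \sqrt{631}$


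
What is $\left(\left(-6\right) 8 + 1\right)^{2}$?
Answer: $2209$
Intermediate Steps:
$\left(\left(-6\right) 8 + 1\right)^{2} = \left(-48 + 1\right)^{2} = \left(-47\right)^{2} = 2209$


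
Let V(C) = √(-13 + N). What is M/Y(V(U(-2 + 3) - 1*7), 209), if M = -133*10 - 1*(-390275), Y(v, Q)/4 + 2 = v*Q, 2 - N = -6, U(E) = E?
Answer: -388945/436818 - 81289505*I*√5/873636 ≈ -0.8904 - 208.06*I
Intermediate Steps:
N = 8 (N = 2 - 1*(-6) = 2 + 6 = 8)
V(C) = I*√5 (V(C) = √(-13 + 8) = √(-5) = I*√5)
Y(v, Q) = -8 + 4*Q*v (Y(v, Q) = -8 + 4*(v*Q) = -8 + 4*(Q*v) = -8 + 4*Q*v)
M = 388945 (M = -1330 + 390275 = 388945)
M/Y(V(U(-2 + 3) - 1*7), 209) = 388945/(-8 + 4*209*(I*√5)) = 388945/(-8 + 836*I*√5)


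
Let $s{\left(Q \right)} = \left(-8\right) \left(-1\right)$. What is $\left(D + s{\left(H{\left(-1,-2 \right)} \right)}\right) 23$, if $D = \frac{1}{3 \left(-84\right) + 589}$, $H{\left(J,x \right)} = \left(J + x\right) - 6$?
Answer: $\frac{62031}{337} \approx 184.07$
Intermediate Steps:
$H{\left(J,x \right)} = -6 + J + x$
$s{\left(Q \right)} = 8$
$D = \frac{1}{337}$ ($D = \frac{1}{-252 + 589} = \frac{1}{337} \approx 0.0029674$)
$\left(D + s{\left(H{\left(-1,-2 \right)} \right)}\right) 23 = \left(\frac{1}{337} + 8\right) 23 = \frac{2697}{337} \cdot 23 = \frac{62031}{337}$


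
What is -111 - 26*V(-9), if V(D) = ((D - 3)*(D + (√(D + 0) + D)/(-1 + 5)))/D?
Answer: 279 - 26*I ≈ 279.0 - 26.0*I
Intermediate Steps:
V(D) = (-3 + D)*(√D/4 + 5*D/4)/D (V(D) = ((-3 + D)*(D + (√D + D)/4))/D = ((-3 + D)*(D + (D + √D)*(¼)))/D = ((-3 + D)*(D + (D/4 + √D/4)))/D = ((-3 + D)*(√D/4 + 5*D/4))/D = (-3 + D)*(√D/4 + 5*D/4)/D)
-111 - 26*V(-9) = -111 - 13*(-3 + √(-9)*(-15 + √(-9) + 5*(-9)))/(2*√(-9)) = -111 - 13*(-I/3)*(-3 + (3*I)*(-15 + 3*I - 45))/2 = -111 - 13*(-I/3)*(-3 + (3*I)*(-60 + 3*I))/2 = -111 - 13*(-I/3)*(-3 + 3*I*(-60 + 3*I))/2 = -111 - (-13)*I*(-3 + 3*I*(-60 + 3*I))/6 = -111 + 13*I*(-3 + 3*I*(-60 + 3*I))/6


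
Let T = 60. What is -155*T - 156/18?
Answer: -27926/3 ≈ -9308.7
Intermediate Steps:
-155*T - 156/18 = -155*60 - 156/18 = -9300 - 156*1/18 = -9300 - 26/3 = -27926/3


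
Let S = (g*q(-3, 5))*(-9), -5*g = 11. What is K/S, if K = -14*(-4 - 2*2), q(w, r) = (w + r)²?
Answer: 140/99 ≈ 1.4141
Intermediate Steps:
q(w, r) = (r + w)²
g = -11/5 (g = -⅕*11 = -11/5 ≈ -2.2000)
K = 112 (K = -14*(-4 - 4) = -14*(-8) = 112)
S = 396/5 (S = -11*(5 - 3)²/5*(-9) = -11/5*2²*(-9) = -11/5*4*(-9) = -44/5*(-9) = 396/5 ≈ 79.200)
K/S = 112/(396/5) = 112*(5/396) = 140/99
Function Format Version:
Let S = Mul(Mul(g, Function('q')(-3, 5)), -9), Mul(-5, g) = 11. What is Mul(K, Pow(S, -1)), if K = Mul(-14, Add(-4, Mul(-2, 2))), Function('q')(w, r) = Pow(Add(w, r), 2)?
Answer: Rational(140, 99) ≈ 1.4141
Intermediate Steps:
Function('q')(w, r) = Pow(Add(r, w), 2)
g = Rational(-11, 5) (g = Mul(Rational(-1, 5), 11) = Rational(-11, 5) ≈ -2.2000)
K = 112 (K = Mul(-14, Add(-4, -4)) = Mul(-14, -8) = 112)
S = Rational(396, 5) (S = Mul(Mul(Rational(-11, 5), Pow(Add(5, -3), 2)), -9) = Mul(Mul(Rational(-11, 5), Pow(2, 2)), -9) = Mul(Mul(Rational(-11, 5), 4), -9) = Mul(Rational(-44, 5), -9) = Rational(396, 5) ≈ 79.200)
Mul(K, Pow(S, -1)) = Mul(112, Pow(Rational(396, 5), -1)) = Mul(112, Rational(5, 396)) = Rational(140, 99)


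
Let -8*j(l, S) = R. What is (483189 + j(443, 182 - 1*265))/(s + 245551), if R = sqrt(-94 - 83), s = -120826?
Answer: 161063/41575 - I*sqrt(177)/997800 ≈ 3.874 - 1.3333e-5*I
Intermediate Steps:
R = I*sqrt(177) (R = sqrt(-177) = I*sqrt(177) ≈ 13.304*I)
j(l, S) = -I*sqrt(177)/8
(483189 + j(443, 182 - 1*265))/(s + 245551) = (483189 - I*sqrt(177)/8)/(-120826 + 245551) = (483189 - I*sqrt(177)/8)/124725 = (483189 - I*sqrt(177)/8)*(1/124725) = 161063/41575 - I*sqrt(177)/997800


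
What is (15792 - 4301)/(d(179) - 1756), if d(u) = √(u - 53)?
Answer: -10089098/1541705 - 34473*√14/3083410 ≈ -6.5860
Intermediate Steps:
d(u) = √(-53 + u)
(15792 - 4301)/(d(179) - 1756) = (15792 - 4301)/(√(-53 + 179) - 1756) = 11491/(√126 - 1756) = 11491/(3*√14 - 1756) = 11491/(-1756 + 3*√14)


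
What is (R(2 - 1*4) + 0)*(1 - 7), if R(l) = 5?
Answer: -30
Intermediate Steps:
(R(2 - 1*4) + 0)*(1 - 7) = (5 + 0)*(1 - 7) = 5*(-6) = -30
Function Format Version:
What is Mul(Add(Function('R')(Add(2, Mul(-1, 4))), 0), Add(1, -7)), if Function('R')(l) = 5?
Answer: -30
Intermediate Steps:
Mul(Add(Function('R')(Add(2, Mul(-1, 4))), 0), Add(1, -7)) = Mul(Add(5, 0), Add(1, -7)) = Mul(5, -6) = -30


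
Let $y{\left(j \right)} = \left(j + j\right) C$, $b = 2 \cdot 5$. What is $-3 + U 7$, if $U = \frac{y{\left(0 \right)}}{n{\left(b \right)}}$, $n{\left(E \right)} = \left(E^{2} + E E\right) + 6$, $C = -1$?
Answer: $-3$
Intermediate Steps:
$b = 10$
$y{\left(j \right)} = - 2 j$ ($y{\left(j \right)} = \left(j + j\right) \left(-1\right) = 2 j \left(-1\right) = - 2 j$)
$n{\left(E \right)} = 6 + 2 E^{2}$ ($n{\left(E \right)} = \left(E^{2} + E^{2}\right) + 6 = 2 E^{2} + 6 = 6 + 2 E^{2}$)
$U = 0$ ($U = \frac{\left(-2\right) 0}{6 + 2 \cdot 10^{2}} = \frac{0}{6 + 2 \cdot 100} = \frac{0}{6 + 200} = \frac{0}{206} = 0 \cdot \frac{1}{206} = 0$)
$-3 + U 7 = -3 + 0 \cdot 7 = -3 + 0 = -3$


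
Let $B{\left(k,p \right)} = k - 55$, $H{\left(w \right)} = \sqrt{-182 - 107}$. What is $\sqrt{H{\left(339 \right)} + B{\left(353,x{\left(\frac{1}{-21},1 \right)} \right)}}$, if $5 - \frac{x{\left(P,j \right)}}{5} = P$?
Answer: $\sqrt{298 + 17 i} \approx 17.27 + 0.4922 i$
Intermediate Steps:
$x{\left(P,j \right)} = 25 - 5 P$
$H{\left(w \right)} = 17 i$ ($H{\left(w \right)} = \sqrt{-289} = 17 i$)
$B{\left(k,p \right)} = -55 + k$ ($B{\left(k,p \right)} = k - 55 = -55 + k$)
$\sqrt{H{\left(339 \right)} + B{\left(353,x{\left(\frac{1}{-21},1 \right)} \right)}} = \sqrt{17 i + \left(-55 + 353\right)} = \sqrt{17 i + 298} = \sqrt{298 + 17 i}$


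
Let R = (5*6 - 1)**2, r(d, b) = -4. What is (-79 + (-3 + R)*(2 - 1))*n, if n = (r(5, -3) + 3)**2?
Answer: 759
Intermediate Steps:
R = 841 (R = (30 - 1)**2 = 29**2 = 841)
n = 1 (n = (-4 + 3)**2 = (-1)**2 = 1)
(-79 + (-3 + R)*(2 - 1))*n = (-79 + (-3 + 841)*(2 - 1))*1 = (-79 + 838*1)*1 = (-79 + 838)*1 = 759*1 = 759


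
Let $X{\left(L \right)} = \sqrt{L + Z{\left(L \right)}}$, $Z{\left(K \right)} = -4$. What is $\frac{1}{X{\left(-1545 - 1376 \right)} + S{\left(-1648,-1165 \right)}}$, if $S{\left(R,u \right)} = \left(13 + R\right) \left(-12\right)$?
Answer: $\frac{436}{8554385} - \frac{i \sqrt{13}}{25663155} \approx 5.0968 \cdot 10^{-5} - 1.405 \cdot 10^{-7} i$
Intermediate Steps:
$X{\left(L \right)} = \sqrt{-4 + L}$ ($X{\left(L \right)} = \sqrt{L - 4} = \sqrt{-4 + L}$)
$S{\left(R,u \right)} = -156 - 12 R$
$\frac{1}{X{\left(-1545 - 1376 \right)} + S{\left(-1648,-1165 \right)}} = \frac{1}{\sqrt{-4 - 2921} - -19620} = \frac{1}{\sqrt{-4 - 2921} + \left(-156 + 19776\right)} = \frac{1}{\sqrt{-4 - 2921} + 19620} = \frac{1}{\sqrt{-2925} + 19620} = \frac{1}{15 i \sqrt{13} + 19620} = \frac{1}{19620 + 15 i \sqrt{13}}$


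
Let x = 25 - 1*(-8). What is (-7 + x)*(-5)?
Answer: -130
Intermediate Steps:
x = 33 (x = 25 + 8 = 33)
(-7 + x)*(-5) = (-7 + 33)*(-5) = 26*(-5) = -130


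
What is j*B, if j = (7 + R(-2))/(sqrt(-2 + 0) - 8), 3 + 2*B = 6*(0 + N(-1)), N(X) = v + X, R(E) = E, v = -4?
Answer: 10 + 5*I*sqrt(2)/4 ≈ 10.0 + 1.7678*I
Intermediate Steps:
N(X) = -4 + X
B = -33/2 (B = -3/2 + (6*(0 + (-4 - 1)))/2 = -3/2 + (6*(0 - 5))/2 = -3/2 + (6*(-5))/2 = -3/2 + (1/2)*(-30) = -3/2 - 15 = -33/2 ≈ -16.500)
j = 5/(-8 + I*sqrt(2)) (j = (7 - 2)/(sqrt(-2 + 0) - 8) = 5/(sqrt(-2) - 8) = 5/(I*sqrt(2) - 8) = 5/(-8 + I*sqrt(2)) ≈ -0.60606 - 0.10714*I)
j*B = (-20/33 - 5*I*sqrt(2)/66)*(-33/2) = 10 + 5*I*sqrt(2)/4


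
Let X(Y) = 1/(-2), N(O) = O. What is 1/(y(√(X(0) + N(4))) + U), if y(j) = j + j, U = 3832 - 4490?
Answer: -47/30925 - √14/432950 ≈ -0.0015284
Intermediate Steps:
X(Y) = -½
U = -658
y(j) = 2*j
1/(y(√(X(0) + N(4))) + U) = 1/(2*√(-½ + 4) - 658) = 1/(2*√(7/2) - 658) = 1/(2*(√14/2) - 658) = 1/(√14 - 658) = 1/(-658 + √14)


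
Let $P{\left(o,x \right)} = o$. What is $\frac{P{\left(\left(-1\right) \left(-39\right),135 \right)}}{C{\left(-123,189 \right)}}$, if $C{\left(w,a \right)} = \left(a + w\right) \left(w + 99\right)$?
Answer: $- \frac{13}{528} \approx -0.024621$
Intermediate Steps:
$C{\left(w,a \right)} = \left(99 + w\right) \left(a + w\right)$ ($C{\left(w,a \right)} = \left(a + w\right) \left(99 + w\right) = \left(99 + w\right) \left(a + w\right)$)
$\frac{P{\left(\left(-1\right) \left(-39\right),135 \right)}}{C{\left(-123,189 \right)}} = \frac{\left(-1\right) \left(-39\right)}{\left(-123\right)^{2} + 99 \cdot 189 + 99 \left(-123\right) + 189 \left(-123\right)} = \frac{39}{15129 + 18711 - 12177 - 23247} = \frac{39}{-1584} = 39 \left(- \frac{1}{1584}\right) = - \frac{13}{528}$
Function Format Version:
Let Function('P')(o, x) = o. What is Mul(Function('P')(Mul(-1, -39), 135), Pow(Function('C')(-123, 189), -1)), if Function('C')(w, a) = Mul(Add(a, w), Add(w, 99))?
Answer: Rational(-13, 528) ≈ -0.024621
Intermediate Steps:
Function('C')(w, a) = Mul(Add(99, w), Add(a, w)) (Function('C')(w, a) = Mul(Add(a, w), Add(99, w)) = Mul(Add(99, w), Add(a, w)))
Mul(Function('P')(Mul(-1, -39), 135), Pow(Function('C')(-123, 189), -1)) = Mul(Mul(-1, -39), Pow(Add(Pow(-123, 2), Mul(99, 189), Mul(99, -123), Mul(189, -123)), -1)) = Mul(39, Pow(Add(15129, 18711, -12177, -23247), -1)) = Mul(39, Pow(-1584, -1)) = Mul(39, Rational(-1, 1584)) = Rational(-13, 528)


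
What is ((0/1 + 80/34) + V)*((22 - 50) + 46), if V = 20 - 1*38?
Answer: -4788/17 ≈ -281.65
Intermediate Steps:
V = -18 (V = 20 - 38 = -18)
((0/1 + 80/34) + V)*((22 - 50) + 46) = ((0/1 + 80/34) - 18)*((22 - 50) + 46) = ((0*1 + 80*(1/34)) - 18)*(-28 + 46) = ((0 + 40/17) - 18)*18 = (40/17 - 18)*18 = -266/17*18 = -4788/17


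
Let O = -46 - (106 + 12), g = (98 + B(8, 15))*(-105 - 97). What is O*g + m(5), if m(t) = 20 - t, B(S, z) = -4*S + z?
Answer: 2683383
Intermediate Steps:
B(S, z) = z - 4*S
g = -16362 (g = (98 + (15 - 4*8))*(-105 - 97) = (98 + (15 - 32))*(-202) = (98 - 17)*(-202) = 81*(-202) = -16362)
O = -164 (O = -46 - 1*118 = -46 - 118 = -164)
O*g + m(5) = -164*(-16362) + (20 - 1*5) = 2683368 + (20 - 5) = 2683368 + 15 = 2683383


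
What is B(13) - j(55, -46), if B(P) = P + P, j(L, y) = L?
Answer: -29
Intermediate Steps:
B(P) = 2*P
B(13) - j(55, -46) = 2*13 - 1*55 = 26 - 55 = -29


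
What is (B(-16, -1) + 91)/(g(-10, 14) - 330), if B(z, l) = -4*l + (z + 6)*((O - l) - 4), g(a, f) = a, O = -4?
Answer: -33/68 ≈ -0.48529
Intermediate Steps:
B(z, l) = -4*l + (-8 - l)*(6 + z) (B(z, l) = -4*l + (z + 6)*((-4 - l) - 4) = -4*l + (6 + z)*(-8 - l) = -4*l + (-8 - l)*(6 + z))
(B(-16, -1) + 91)/(g(-10, 14) - 330) = ((-48 - 10*(-1) - 8*(-16) - 1*(-1)*(-16)) + 91)/(-10 - 330) = ((-48 + 10 + 128 - 16) + 91)/(-340) = (74 + 91)*(-1/340) = 165*(-1/340) = -33/68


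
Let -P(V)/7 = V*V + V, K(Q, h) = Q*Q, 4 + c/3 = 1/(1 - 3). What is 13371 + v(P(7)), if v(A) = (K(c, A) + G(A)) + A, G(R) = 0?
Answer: 52645/4 ≈ 13161.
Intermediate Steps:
c = -27/2 (c = -12 + 3/(1 - 3) = -12 + 3/(-2) = -12 + 3*(-½) = -12 - 3/2 = -27/2 ≈ -13.500)
K(Q, h) = Q²
P(V) = -7*V - 7*V² (P(V) = -7*(V*V + V) = -7*(V² + V) = -7*(V + V²) = -7*V - 7*V²)
v(A) = 729/4 + A (v(A) = ((-27/2)² + 0) + A = (729/4 + 0) + A = 729/4 + A)
13371 + v(P(7)) = 13371 + (729/4 - 7*7*(1 + 7)) = 13371 + (729/4 - 7*7*8) = 13371 + (729/4 - 392) = 13371 - 839/4 = 52645/4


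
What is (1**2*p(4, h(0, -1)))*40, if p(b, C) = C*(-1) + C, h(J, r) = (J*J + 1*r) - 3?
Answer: 0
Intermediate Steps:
h(J, r) = -3 + r + J**2 (h(J, r) = (J**2 + r) - 3 = (r + J**2) - 3 = -3 + r + J**2)
p(b, C) = 0 (p(b, C) = -C + C = 0)
(1**2*p(4, h(0, -1)))*40 = (1**2*0)*40 = (1*0)*40 = 0*40 = 0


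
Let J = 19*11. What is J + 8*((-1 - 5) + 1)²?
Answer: 409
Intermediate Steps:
J = 209
J + 8*((-1 - 5) + 1)² = 209 + 8*((-1 - 5) + 1)² = 209 + 8*(-6 + 1)² = 209 + 8*(-5)² = 209 + 8*25 = 209 + 200 = 409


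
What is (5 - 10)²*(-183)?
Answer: -4575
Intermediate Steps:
(5 - 10)²*(-183) = (-5)²*(-183) = 25*(-183) = -4575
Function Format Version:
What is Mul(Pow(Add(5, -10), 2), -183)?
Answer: -4575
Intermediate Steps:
Mul(Pow(Add(5, -10), 2), -183) = Mul(Pow(-5, 2), -183) = Mul(25, -183) = -4575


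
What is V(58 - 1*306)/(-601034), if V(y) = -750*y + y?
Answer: -13268/42931 ≈ -0.30905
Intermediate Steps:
V(y) = -749*y
V(58 - 1*306)/(-601034) = -749*(58 - 1*306)/(-601034) = -749*(58 - 306)*(-1/601034) = -749*(-248)*(-1/601034) = 185752*(-1/601034) = -13268/42931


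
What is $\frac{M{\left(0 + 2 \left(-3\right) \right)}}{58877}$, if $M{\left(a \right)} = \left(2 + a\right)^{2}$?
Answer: $\frac{16}{58877} \approx 0.00027175$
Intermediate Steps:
$\frac{M{\left(0 + 2 \left(-3\right) \right)}}{58877} = \frac{\left(2 + \left(0 + 2 \left(-3\right)\right)\right)^{2}}{58877} = \left(2 + \left(0 - 6\right)\right)^{2} \cdot \frac{1}{58877} = \left(2 - 6\right)^{2} \cdot \frac{1}{58877} = \left(-4\right)^{2} \cdot \frac{1}{58877} = 16 \cdot \frac{1}{58877} = \frac{16}{58877}$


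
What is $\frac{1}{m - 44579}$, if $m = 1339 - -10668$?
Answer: $- \frac{1}{32572} \approx -3.0701 \cdot 10^{-5}$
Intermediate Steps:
$m = 12007$ ($m = 1339 + 10668 = 12007$)
$\frac{1}{m - 44579} = \frac{1}{12007 - 44579} = \frac{1}{-32572} = - \frac{1}{32572}$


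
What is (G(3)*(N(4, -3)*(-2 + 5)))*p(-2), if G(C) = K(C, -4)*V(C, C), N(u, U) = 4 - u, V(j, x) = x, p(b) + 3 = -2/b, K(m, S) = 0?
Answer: 0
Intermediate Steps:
p(b) = -3 - 2/b
G(C) = 0 (G(C) = 0*C = 0)
(G(3)*(N(4, -3)*(-2 + 5)))*p(-2) = (0*((4 - 1*4)*(-2 + 5)))*(-3 - 2/(-2)) = (0*((4 - 4)*3))*(-3 - 2*(-½)) = (0*(0*3))*(-3 + 1) = (0*0)*(-2) = 0*(-2) = 0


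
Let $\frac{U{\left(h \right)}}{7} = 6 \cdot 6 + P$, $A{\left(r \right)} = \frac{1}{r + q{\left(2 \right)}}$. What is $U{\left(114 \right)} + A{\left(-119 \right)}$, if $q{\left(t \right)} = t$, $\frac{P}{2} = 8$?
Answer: $\frac{42587}{117} \approx 363.99$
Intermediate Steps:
$P = 16$ ($P = 2 \cdot 8 = 16$)
$A{\left(r \right)} = \frac{1}{2 + r}$ ($A{\left(r \right)} = \frac{1}{r + 2} = \frac{1}{2 + r}$)
$U{\left(h \right)} = 364$ ($U{\left(h \right)} = 7 \left(6 \cdot 6 + 16\right) = 7 \left(36 + 16\right) = 7 \cdot 52 = 364$)
$U{\left(114 \right)} + A{\left(-119 \right)} = 364 + \frac{1}{2 - 119} = 364 + \frac{1}{-117} = 364 - \frac{1}{117} = \frac{42587}{117}$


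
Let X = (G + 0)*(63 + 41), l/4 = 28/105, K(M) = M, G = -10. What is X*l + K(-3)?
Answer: -3337/3 ≈ -1112.3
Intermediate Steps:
l = 16/15 (l = 4*(28/105) = 4*(28*(1/105)) = 4*(4/15) = 16/15 ≈ 1.0667)
X = -1040 (X = (-10 + 0)*(63 + 41) = -10*104 = -1040)
X*l + K(-3) = -1040*16/15 - 3 = -3328/3 - 3 = -3337/3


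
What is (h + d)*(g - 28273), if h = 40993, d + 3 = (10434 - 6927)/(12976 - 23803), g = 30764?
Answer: 368497966831/3609 ≈ 1.0211e+8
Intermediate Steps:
d = -11996/3609 (d = -3 + (10434 - 6927)/(12976 - 23803) = -3 + 3507/(-10827) = -3 + 3507*(-1/10827) = -3 - 1169/3609 = -11996/3609 ≈ -3.3239)
(h + d)*(g - 28273) = (40993 - 11996/3609)*(30764 - 28273) = (147931741/3609)*2491 = 368497966831/3609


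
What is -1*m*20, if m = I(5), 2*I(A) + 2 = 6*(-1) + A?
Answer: 30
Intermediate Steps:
I(A) = -4 + A/2 (I(A) = -1 + (6*(-1) + A)/2 = -1 + (-6 + A)/2 = -1 + (-3 + A/2) = -4 + A/2)
m = -3/2 (m = -4 + (½)*5 = -4 + 5/2 = -3/2 ≈ -1.5000)
-1*m*20 = -1*(-3/2)*20 = -(-3)*20/2 = -1*(-30) = 30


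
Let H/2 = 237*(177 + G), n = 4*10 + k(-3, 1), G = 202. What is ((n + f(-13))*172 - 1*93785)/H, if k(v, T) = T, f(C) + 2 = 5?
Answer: -28739/59882 ≈ -0.47993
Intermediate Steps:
f(C) = 3 (f(C) = -2 + 5 = 3)
n = 41 (n = 4*10 + 1 = 40 + 1 = 41)
H = 179646 (H = 2*(237*(177 + 202)) = 2*(237*379) = 2*89823 = 179646)
((n + f(-13))*172 - 1*93785)/H = ((41 + 3)*172 - 1*93785)/179646 = (44*172 - 93785)*(1/179646) = (7568 - 93785)*(1/179646) = -86217*1/179646 = -28739/59882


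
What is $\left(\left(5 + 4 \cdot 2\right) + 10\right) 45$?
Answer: $1035$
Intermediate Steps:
$\left(\left(5 + 4 \cdot 2\right) + 10\right) 45 = \left(\left(5 + 8\right) + 10\right) 45 = \left(13 + 10\right) 45 = 23 \cdot 45 = 1035$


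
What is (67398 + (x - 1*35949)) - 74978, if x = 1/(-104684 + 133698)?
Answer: -1262950405/29014 ≈ -43529.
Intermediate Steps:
x = 1/29014 ≈ 3.4466e-5
(67398 + (x - 1*35949)) - 74978 = (67398 + (1/29014 - 1*35949)) - 74978 = (67398 + (1/29014 - 35949)) - 74978 = (67398 - 1043024285/29014) - 74978 = 912461287/29014 - 74978 = -1262950405/29014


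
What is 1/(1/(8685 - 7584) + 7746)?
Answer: 1101/8528347 ≈ 0.00012910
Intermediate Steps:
1/(1/(8685 - 7584) + 7746) = 1/(1/1101 + 7746) = 1/(8528347/1101) = 1101/8528347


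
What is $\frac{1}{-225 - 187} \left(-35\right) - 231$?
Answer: $- \frac{95137}{412} \approx -230.92$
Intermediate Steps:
$\frac{1}{-225 - 187} \left(-35\right) - 231 = \frac{1}{-412} \left(-35\right) - 231 = \left(- \frac{1}{412}\right) \left(-35\right) - 231 = \frac{35}{412} - 231 = - \frac{95137}{412}$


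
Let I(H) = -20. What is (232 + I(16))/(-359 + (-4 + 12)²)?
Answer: -212/295 ≈ -0.71864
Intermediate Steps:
(232 + I(16))/(-359 + (-4 + 12)²) = (232 - 20)/(-359 + (-4 + 12)²) = 212/(-359 + 8²) = 212/(-359 + 64) = 212/(-295) = 212*(-1/295) = -212/295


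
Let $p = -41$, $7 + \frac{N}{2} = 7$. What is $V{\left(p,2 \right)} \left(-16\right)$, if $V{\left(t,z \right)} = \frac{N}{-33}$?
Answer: $0$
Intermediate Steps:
$N = 0$ ($N = -14 + 2 \cdot 7 = -14 + 14 = 0$)
$V{\left(t,z \right)} = 0$ ($V{\left(t,z \right)} = \frac{0}{-33} = 0 \left(- \frac{1}{33}\right) = 0$)
$V{\left(p,2 \right)} \left(-16\right) = 0 \left(-16\right) = 0$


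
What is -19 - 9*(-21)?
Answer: 170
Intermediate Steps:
-19 - 9*(-21) = -19 + 189 = 170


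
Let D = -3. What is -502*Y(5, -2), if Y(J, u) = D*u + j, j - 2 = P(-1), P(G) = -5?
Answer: -1506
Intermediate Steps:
j = -3 (j = 2 - 5 = -3)
Y(J, u) = -3 - 3*u (Y(J, u) = -3*u - 3 = -3 - 3*u)
-502*Y(5, -2) = -502*(-3 - 3*(-2)) = -502*(-3 + 6) = -502*3 = -1506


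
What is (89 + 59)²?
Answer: 21904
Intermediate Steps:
(89 + 59)² = 148² = 21904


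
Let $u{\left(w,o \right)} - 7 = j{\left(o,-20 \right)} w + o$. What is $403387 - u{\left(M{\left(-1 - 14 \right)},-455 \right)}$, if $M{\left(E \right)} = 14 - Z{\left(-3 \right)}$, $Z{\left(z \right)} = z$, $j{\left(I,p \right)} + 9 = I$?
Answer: $411723$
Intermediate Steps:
$j{\left(I,p \right)} = -9 + I$
$M{\left(E \right)} = 17$ ($M{\left(E \right)} = 14 - -3 = 14 + 3 = 17$)
$u{\left(w,o \right)} = 7 + o + w \left(-9 + o\right)$ ($u{\left(w,o \right)} = 7 + \left(\left(-9 + o\right) w + o\right) = 7 + \left(w \left(-9 + o\right) + o\right) = 7 + \left(o + w \left(-9 + o\right)\right) = 7 + o + w \left(-9 + o\right)$)
$403387 - u{\left(M{\left(-1 - 14 \right)},-455 \right)} = 403387 - \left(7 - 455 + 17 \left(-9 - 455\right)\right) = 403387 - \left(7 - 455 + 17 \left(-464\right)\right) = 403387 - \left(7 - 455 - 7888\right) = 403387 - -8336 = 403387 + 8336 = 411723$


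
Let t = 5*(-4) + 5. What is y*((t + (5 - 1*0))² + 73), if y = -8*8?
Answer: -11072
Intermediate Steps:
y = -64
t = -15 (t = -20 + 5 = -15)
y*((t + (5 - 1*0))² + 73) = -64*((-15 + (5 - 1*0))² + 73) = -64*((-15 + (5 + 0))² + 73) = -64*((-15 + 5)² + 73) = -64*((-10)² + 73) = -64*(100 + 73) = -64*173 = -11072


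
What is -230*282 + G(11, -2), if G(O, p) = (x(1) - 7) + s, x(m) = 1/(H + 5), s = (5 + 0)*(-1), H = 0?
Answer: -324359/5 ≈ -64872.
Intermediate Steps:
s = -5 (s = 5*(-1) = -5)
x(m) = ⅕ (x(m) = 1/(0 + 5) = 1/5 = ⅕)
G(O, p) = -59/5 (G(O, p) = (⅕ - 7) - 5 = -34/5 - 5 = -59/5)
-230*282 + G(11, -2) = -230*282 - 59/5 = -64860 - 59/5 = -324359/5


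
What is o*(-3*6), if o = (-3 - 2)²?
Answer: -450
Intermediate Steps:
o = 25 (o = (-5)² = 25)
o*(-3*6) = 25*(-3*6) = 25*(-18) = -450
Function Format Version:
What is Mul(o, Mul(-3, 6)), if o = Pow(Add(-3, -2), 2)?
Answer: -450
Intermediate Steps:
o = 25 (o = Pow(-5, 2) = 25)
Mul(o, Mul(-3, 6)) = Mul(25, Mul(-3, 6)) = Mul(25, -18) = -450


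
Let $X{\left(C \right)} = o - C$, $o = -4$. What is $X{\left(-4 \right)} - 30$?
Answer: $-30$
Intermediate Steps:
$X{\left(C \right)} = -4 - C$
$X{\left(-4 \right)} - 30 = \left(-4 - -4\right) - 30 = \left(-4 + 4\right) - 30 = 0 - 30 = -30$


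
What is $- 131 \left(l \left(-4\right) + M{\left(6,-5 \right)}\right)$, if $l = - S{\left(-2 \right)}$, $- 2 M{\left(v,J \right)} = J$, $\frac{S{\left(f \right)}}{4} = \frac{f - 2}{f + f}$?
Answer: $- \frac{4847}{2} \approx -2423.5$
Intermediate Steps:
$S{\left(f \right)} = \frac{2 \left(-2 + f\right)}{f}$ ($S{\left(f \right)} = 4 \frac{f - 2}{f + f} = 4 \frac{-2 + f}{2 f} = \frac{2 \left(-2 + f\right)}{f}$)
$M{\left(v,J \right)} = - \frac{J}{2}$
$l = -4$ ($l = - (2 - \frac{4}{-2}) = - (2 - -2) = - (2 + 2) = \left(-1\right) 4 = -4$)
$- 131 \left(l \left(-4\right) + M{\left(6,-5 \right)}\right) = - 131 \left(\left(-4\right) \left(-4\right) - - \frac{5}{2}\right) = - 131 \left(16 + \frac{5}{2}\right) = \left(-131\right) \frac{37}{2} = - \frac{4847}{2}$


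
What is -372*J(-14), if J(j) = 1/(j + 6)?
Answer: 93/2 ≈ 46.500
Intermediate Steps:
J(j) = 1/(6 + j)
-372*J(-14) = -372/(6 - 14) = -372/(-8) = -372*(-⅛) = 93/2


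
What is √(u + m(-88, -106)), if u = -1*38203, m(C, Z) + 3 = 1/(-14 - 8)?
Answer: I*√18491726/22 ≈ 195.46*I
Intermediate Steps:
m(C, Z) = -67/22 (m(C, Z) = -3 + 1/(-14 - 8) = -3 + 1/(-22) = -3 - 1/22 = -67/22)
u = -38203
√(u + m(-88, -106)) = √(-38203 - 67/22) = √(-840533/22) = I*√18491726/22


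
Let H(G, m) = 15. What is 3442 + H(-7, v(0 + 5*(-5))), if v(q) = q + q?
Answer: 3457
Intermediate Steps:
v(q) = 2*q
3442 + H(-7, v(0 + 5*(-5))) = 3442 + 15 = 3457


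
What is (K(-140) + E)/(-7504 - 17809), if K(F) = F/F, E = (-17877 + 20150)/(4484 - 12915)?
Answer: -6158/213413903 ≈ -2.8855e-5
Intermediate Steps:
E = -2273/8431 (E = 2273/(-8431) = 2273*(-1/8431) = -2273/8431 ≈ -0.26960)
K(F) = 1
(K(-140) + E)/(-7504 - 17809) = (1 - 2273/8431)/(-7504 - 17809) = (6158/8431)/(-25313) = (6158/8431)*(-1/25313) = -6158/213413903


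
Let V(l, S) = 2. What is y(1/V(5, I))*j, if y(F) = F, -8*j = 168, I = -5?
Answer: -21/2 ≈ -10.500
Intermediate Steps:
j = -21 (j = -⅛*168 = -21)
y(1/V(5, I))*j = -21/2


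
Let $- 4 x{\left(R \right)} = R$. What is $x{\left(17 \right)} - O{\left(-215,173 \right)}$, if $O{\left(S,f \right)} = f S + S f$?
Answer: $\frac{297543}{4} \approx 74386.0$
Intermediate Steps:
$x{\left(R \right)} = - \frac{R}{4}$
$O{\left(S,f \right)} = 2 S f$ ($O{\left(S,f \right)} = S f + S f = 2 S f$)
$x{\left(17 \right)} - O{\left(-215,173 \right)} = \left(- \frac{1}{4}\right) 17 - 2 \left(-215\right) 173 = - \frac{17}{4} - -74390 = - \frac{17}{4} + 74390 = \frac{297543}{4}$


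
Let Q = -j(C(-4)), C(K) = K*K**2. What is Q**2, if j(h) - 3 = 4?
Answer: 49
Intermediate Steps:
C(K) = K**3
j(h) = 7 (j(h) = 3 + 4 = 7)
Q = -7 (Q = -1*7 = -7)
Q**2 = (-7)**2 = 49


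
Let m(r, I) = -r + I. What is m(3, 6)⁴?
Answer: 81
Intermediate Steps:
m(r, I) = I - r
m(3, 6)⁴ = (6 - 1*3)⁴ = (6 - 3)⁴ = 3⁴ = 81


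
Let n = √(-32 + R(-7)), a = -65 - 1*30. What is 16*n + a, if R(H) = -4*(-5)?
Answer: -95 + 32*I*√3 ≈ -95.0 + 55.426*I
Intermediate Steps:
a = -95 (a = -65 - 30 = -95)
R(H) = 20
n = 2*I*√3 (n = √(-32 + 20) = √(-12) = 2*I*√3 ≈ 3.4641*I)
16*n + a = 16*(2*I*√3) - 95 = 32*I*√3 - 95 = -95 + 32*I*√3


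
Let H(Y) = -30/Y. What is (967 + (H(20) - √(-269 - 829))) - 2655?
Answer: -3379/2 - 3*I*√122 ≈ -1689.5 - 33.136*I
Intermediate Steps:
(967 + (H(20) - √(-269 - 829))) - 2655 = (967 + (-30/20 - √(-269 - 829))) - 2655 = (967 + (-30*1/20 - √(-1098))) - 2655 = (967 + (-3/2 - 3*I*√122)) - 2655 = (1931/2 - 3*I*√122) - 2655 = -3379/2 - 3*I*√122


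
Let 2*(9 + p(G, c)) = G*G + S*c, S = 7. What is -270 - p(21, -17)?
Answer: -422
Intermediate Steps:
p(G, c) = -9 + G**2/2 + 7*c/2 (p(G, c) = -9 + (G*G + 7*c)/2 = -9 + (G**2 + 7*c)/2 = -9 + (G**2/2 + 7*c/2) = -9 + G**2/2 + 7*c/2)
-270 - p(21, -17) = -270 - (-9 + (1/2)*21**2 + (7/2)*(-17)) = -270 - (-9 + (1/2)*441 - 119/2) = -270 - (-9 + 441/2 - 119/2) = -270 - 1*152 = -270 - 152 = -422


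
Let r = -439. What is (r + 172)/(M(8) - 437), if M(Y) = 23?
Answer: 89/138 ≈ 0.64493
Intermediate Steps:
(r + 172)/(M(8) - 437) = (-439 + 172)/(23 - 437) = -267/(-414) = -267*(-1/414) = 89/138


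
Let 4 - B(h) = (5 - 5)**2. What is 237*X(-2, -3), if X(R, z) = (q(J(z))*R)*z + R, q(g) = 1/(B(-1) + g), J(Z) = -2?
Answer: 237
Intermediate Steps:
B(h) = 4 (B(h) = 4 - (5 - 5)**2 = 4 - 1*0**2 = 4 - 1*0 = 4 + 0 = 4)
q(g) = 1/(4 + g)
X(R, z) = R + R*z/2 (X(R, z) = (R/(4 - 2))*z + R = (R/2)*z + R = R*z/2 + R = R + R*z/2)
237*X(-2, -3) = 237*((1/2)*(-2)*(2 - 3)) = 237*((1/2)*(-2)*(-1)) = 237*1 = 237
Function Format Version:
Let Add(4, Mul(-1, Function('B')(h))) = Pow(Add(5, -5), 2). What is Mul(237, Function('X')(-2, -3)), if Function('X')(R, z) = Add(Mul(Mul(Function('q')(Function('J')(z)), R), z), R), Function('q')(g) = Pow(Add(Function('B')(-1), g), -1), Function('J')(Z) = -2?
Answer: 237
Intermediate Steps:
Function('B')(h) = 4 (Function('B')(h) = Add(4, Mul(-1, Pow(Add(5, -5), 2))) = Add(4, Mul(-1, Pow(0, 2))) = Add(4, Mul(-1, 0)) = Add(4, 0) = 4)
Function('q')(g) = Pow(Add(4, g), -1)
Function('X')(R, z) = Add(R, Mul(Rational(1, 2), R, z)) (Function('X')(R, z) = Add(Mul(Mul(Pow(Add(4, -2), -1), R), z), R) = Add(Mul(Mul(Pow(2, -1), R), z), R) = Add(Mul(Mul(Rational(1, 2), R), z), R) = Add(Mul(Rational(1, 2), R, z), R) = Add(R, Mul(Rational(1, 2), R, z)))
Mul(237, Function('X')(-2, -3)) = Mul(237, Mul(Rational(1, 2), -2, Add(2, -3))) = Mul(237, Mul(Rational(1, 2), -2, -1)) = Mul(237, 1) = 237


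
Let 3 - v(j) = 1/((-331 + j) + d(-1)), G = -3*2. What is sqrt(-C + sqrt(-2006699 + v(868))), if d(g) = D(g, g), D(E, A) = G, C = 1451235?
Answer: sqrt(-45465741315 + 177*I*sqrt(62867779043))/177 ≈ 0.58795 + 1204.7*I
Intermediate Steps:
G = -6
D(E, A) = -6
d(g) = -6
v(j) = 3 - 1/(-337 + j) (v(j) = 3 - 1/((-331 + j) - 6) = 3 - 1/(-337 + j))
sqrt(-C + sqrt(-2006699 + v(868))) = sqrt(-1*1451235 + sqrt(-2006699 + (-1012 + 3*868)/(-337 + 868))) = sqrt(-1451235 + sqrt(-2006699 + (-1012 + 2604)/531)) = sqrt(-1451235 + sqrt(-2006699 + (1/531)*1592)) = sqrt(-1451235 + sqrt(-2006699 + 1592/531)) = sqrt(-1451235 + sqrt(-1065555577/531)) = sqrt(-1451235 + I*sqrt(62867779043)/177)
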